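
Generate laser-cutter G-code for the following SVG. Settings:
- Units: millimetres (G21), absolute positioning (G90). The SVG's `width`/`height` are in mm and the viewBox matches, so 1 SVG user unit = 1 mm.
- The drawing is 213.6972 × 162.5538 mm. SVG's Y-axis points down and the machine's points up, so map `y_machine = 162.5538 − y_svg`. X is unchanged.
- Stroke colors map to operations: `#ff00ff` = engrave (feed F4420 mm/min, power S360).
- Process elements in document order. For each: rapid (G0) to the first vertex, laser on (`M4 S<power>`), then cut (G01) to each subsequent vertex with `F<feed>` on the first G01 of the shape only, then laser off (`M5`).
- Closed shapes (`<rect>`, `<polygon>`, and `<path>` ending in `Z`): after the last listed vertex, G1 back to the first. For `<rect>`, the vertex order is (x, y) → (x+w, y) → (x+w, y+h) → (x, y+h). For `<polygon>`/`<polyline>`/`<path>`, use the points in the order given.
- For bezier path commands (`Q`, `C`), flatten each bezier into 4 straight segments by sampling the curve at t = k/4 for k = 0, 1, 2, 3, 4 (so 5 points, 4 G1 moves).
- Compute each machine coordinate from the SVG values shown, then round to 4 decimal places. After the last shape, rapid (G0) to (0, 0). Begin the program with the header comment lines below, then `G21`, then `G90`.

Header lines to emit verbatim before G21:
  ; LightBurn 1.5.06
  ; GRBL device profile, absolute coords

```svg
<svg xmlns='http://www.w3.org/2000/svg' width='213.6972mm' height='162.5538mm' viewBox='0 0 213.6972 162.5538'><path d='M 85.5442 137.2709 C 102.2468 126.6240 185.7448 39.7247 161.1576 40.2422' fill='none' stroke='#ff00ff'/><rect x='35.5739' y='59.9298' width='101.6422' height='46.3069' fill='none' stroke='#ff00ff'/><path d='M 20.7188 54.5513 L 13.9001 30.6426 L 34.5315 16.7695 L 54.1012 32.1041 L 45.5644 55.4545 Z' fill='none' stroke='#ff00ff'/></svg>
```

; LightBurn 1.5.06
; GRBL device profile, absolute coords
G21
G90
G0 X85.5442 Y25.2829
M4 S360
G01 X107.8628 Y45.0081 F4420
G01 X138.8346 Y77.9839
G01 X162.0645 Y108.8664
G01 X161.1576 Y122.3116
M5
G0 X35.5739 Y102.6240
M4 S360
G01 X137.2161 Y102.6240 F4420
G01 X137.2161 Y56.3171
G01 X35.5739 Y56.3171
G01 X35.5739 Y102.6240
M5
G0 X20.7188 Y108.0025
M4 S360
G01 X13.9001 Y131.9112 F4420
G01 X34.5315 Y145.7843
G01 X54.1012 Y130.4497
G01 X45.5644 Y107.0993
G01 X20.7188 Y108.0025
M5
G0 X0.0000 Y0.0000

viewBox `0 0 213.6972 162.5538` with mm width/height → 1 unit = 1 mm. Flip: y_m = 162.5538 − y_svg.

**Shape 1** — `<path>` cubic bezier, stroke `#ff00ff` → engrave (S360, F4420). Control points (SVG): P0=(85.5442,137.2709), P1=(102.2468,126.6240), P2=(185.7448,39.7247), P3=(161.1576,40.2422); sampled at t=k/4. Machine vertices: (85.5442,25.2829) → (107.8628,45.0081) → (138.8346,77.9839) → (162.0645,108.8664) → (161.1576,122.3116). Open path.

**Shape 2** — `<rect>` rectangle, stroke `#ff00ff` → engrave (S360, F4420). Machine vertices: (35.5739,102.6240) → (137.2161,102.6240) → (137.2161,56.3171) → (35.5739,56.3171) → (35.5739,102.6240). Closed: final G1 returns to the first vertex.

**Shape 3** — `<path>` regular polygon, stroke `#ff00ff` → engrave (S360, F4420). Machine vertices: (20.7188,108.0025) → (13.9001,131.9112) → (34.5315,145.7843) → (54.1012,130.4497) → (45.5644,107.0993) → (20.7188,108.0025). Closed: final G1 returns to the first vertex.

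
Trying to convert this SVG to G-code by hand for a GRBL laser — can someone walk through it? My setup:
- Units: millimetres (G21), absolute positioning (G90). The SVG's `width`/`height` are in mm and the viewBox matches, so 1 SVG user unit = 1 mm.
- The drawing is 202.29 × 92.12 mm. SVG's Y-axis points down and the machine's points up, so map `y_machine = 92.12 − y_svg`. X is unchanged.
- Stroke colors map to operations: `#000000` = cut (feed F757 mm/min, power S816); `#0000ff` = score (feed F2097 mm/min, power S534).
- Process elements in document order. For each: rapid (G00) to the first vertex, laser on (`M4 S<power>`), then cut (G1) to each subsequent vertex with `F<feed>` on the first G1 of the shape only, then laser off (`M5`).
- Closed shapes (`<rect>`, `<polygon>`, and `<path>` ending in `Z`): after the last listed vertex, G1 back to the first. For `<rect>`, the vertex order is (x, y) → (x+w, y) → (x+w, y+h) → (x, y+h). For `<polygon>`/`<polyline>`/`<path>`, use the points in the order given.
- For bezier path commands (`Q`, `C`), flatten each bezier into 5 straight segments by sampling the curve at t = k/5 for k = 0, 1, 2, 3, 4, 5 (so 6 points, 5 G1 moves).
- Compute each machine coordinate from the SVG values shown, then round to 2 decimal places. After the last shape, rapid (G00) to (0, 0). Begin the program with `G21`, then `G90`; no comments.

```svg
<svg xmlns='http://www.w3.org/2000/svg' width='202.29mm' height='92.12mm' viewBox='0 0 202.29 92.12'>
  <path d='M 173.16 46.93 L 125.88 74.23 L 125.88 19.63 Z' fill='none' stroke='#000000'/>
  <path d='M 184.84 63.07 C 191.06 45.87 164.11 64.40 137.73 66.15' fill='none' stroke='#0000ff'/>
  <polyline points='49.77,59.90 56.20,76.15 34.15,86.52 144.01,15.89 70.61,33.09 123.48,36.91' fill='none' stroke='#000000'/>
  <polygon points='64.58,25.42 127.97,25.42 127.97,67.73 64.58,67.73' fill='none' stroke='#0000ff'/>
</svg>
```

G21
G90
G00 X173.16 Y45.19
M4 S816
G1 X125.88 Y17.89 F757
G1 X125.88 Y72.49
G1 X173.16 Y45.19
M5
G00 X184.84 Y29.05
M4 S534
G1 X184.86 Y35.50 F2097
G1 X178.54 Y35.90
G1 X167.50 Y32.76
G1 X153.36 Y28.61
G1 X137.73 Y25.97
M5
G00 X49.77 Y32.22
M4 S816
G1 X56.20 Y15.97 F757
G1 X34.15 Y5.60
G1 X144.01 Y76.23
G1 X70.61 Y59.03
G1 X123.48 Y55.21
M5
G00 X64.58 Y66.70
M4 S534
G1 X127.97 Y66.70 F2097
G1 X127.97 Y24.39
G1 X64.58 Y24.39
G1 X64.58 Y66.70
M5
G00 X0.00 Y0.00

viewBox `0 0 202.29 92.12` with mm width/height → 1 unit = 1 mm. Flip: y_m = 92.12 − y_svg.

**Shape 1** — `<path>` regular polygon, stroke `#000000` → cut (S816, F757). Machine vertices: (173.16,45.19) → (125.88,17.89) → (125.88,72.49) → (173.16,45.19). Closed: final G1 returns to the first vertex.

**Shape 2** — `<path>` cubic bezier, stroke `#0000ff` → score (S534, F2097). Control points (SVG): P0=(184.84,63.07), P1=(191.06,45.87), P2=(164.11,64.40), P3=(137.73,66.15); sampled at t=k/5. Machine vertices: (184.84,29.05) → (184.86,35.50) → (178.54,35.90) → (167.50,32.76) → (153.36,28.61) → (137.73,25.97). Open path.

**Shape 3** — `<polyline>` open polyline, stroke `#000000` → cut (S816, F757). Machine vertices: (49.77,32.22) → (56.20,15.97) → (34.15,5.60) → (144.01,76.23) → (70.61,59.03) → (123.48,55.21). Open path.

**Shape 4** — `<polygon>` rectangle, stroke `#0000ff` → score (S534, F2097). Machine vertices: (64.58,66.70) → (127.97,66.70) → (127.97,24.39) → (64.58,24.39) → (64.58,66.70). Closed: final G1 returns to the first vertex.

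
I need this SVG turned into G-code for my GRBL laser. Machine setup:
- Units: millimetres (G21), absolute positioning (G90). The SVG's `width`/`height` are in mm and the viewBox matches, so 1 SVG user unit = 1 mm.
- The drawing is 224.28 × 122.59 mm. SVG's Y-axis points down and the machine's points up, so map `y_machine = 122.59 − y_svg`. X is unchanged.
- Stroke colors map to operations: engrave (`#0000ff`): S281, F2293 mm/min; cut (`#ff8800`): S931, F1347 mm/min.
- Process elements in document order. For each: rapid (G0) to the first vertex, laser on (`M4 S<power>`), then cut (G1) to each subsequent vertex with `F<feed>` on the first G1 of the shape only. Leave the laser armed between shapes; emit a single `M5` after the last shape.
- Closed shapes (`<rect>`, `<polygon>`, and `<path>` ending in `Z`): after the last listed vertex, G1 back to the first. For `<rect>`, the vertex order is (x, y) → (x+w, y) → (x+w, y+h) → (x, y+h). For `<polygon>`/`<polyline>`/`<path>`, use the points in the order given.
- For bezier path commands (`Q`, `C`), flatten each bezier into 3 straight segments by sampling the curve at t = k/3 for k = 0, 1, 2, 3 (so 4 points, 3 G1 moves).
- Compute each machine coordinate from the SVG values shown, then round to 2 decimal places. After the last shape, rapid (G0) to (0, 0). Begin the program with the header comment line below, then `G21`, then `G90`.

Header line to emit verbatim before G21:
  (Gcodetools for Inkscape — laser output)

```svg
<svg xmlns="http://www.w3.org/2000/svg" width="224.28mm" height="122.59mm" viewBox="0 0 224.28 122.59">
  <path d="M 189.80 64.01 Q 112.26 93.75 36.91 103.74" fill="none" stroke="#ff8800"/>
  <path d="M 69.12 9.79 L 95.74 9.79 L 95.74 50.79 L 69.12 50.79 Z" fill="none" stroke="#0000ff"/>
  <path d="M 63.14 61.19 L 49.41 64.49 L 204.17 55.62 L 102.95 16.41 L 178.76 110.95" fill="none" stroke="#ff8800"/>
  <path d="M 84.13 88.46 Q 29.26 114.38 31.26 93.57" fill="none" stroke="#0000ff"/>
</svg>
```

Since the viewBox matches the mm dimensions, user units are millimetres directly. The only transform is the Y-flip y_m = 122.59 − y_svg.

Shape 1 is a quadratic bezier drawn with `<path>`. Its stroke #ff8800 means cut at S931, F1347. After flipping Y the toolpath is (189.80,58.58) → (138.35,40.95) → (87.39,27.70) → (36.91,18.85).

Shape 2 is a rectangle drawn with `<path>`. Its stroke #0000ff means engrave at S281, F2293. After flipping Y the toolpath is (69.12,112.80) → (95.74,112.80) → (95.74,71.80) → (69.12,71.80) → (69.12,112.80), returning to the start.

Shape 3 is a open polyline drawn with `<path>`. Its stroke #ff8800 means cut at S931, F1347. After flipping Y the toolpath is (63.14,61.40) → (49.41,58.10) → (204.17,66.97) → (102.95,106.18) → (178.76,11.64).

Shape 4 is a quadratic bezier drawn with `<path>`. Its stroke #0000ff means engrave at S281, F2293. After flipping Y the toolpath is (84.13,34.13) → (53.87,22.04) → (36.25,20.34) → (31.26,29.02).

(Gcodetools for Inkscape — laser output)
G21
G90
G0 X189.80 Y58.58
M4 S931
G1 X138.35 Y40.95 F1347
G1 X87.39 Y27.70
G1 X36.91 Y18.85
G0 X69.12 Y112.80
M4 S281
G1 X95.74 Y112.80 F2293
G1 X95.74 Y71.80
G1 X69.12 Y71.80
G1 X69.12 Y112.80
G0 X63.14 Y61.40
M4 S931
G1 X49.41 Y58.10 F1347
G1 X204.17 Y66.97
G1 X102.95 Y106.18
G1 X178.76 Y11.64
G0 X84.13 Y34.13
M4 S281
G1 X53.87 Y22.04 F2293
G1 X36.25 Y20.34
G1 X31.26 Y29.02
M5
G0 X0.00 Y0.00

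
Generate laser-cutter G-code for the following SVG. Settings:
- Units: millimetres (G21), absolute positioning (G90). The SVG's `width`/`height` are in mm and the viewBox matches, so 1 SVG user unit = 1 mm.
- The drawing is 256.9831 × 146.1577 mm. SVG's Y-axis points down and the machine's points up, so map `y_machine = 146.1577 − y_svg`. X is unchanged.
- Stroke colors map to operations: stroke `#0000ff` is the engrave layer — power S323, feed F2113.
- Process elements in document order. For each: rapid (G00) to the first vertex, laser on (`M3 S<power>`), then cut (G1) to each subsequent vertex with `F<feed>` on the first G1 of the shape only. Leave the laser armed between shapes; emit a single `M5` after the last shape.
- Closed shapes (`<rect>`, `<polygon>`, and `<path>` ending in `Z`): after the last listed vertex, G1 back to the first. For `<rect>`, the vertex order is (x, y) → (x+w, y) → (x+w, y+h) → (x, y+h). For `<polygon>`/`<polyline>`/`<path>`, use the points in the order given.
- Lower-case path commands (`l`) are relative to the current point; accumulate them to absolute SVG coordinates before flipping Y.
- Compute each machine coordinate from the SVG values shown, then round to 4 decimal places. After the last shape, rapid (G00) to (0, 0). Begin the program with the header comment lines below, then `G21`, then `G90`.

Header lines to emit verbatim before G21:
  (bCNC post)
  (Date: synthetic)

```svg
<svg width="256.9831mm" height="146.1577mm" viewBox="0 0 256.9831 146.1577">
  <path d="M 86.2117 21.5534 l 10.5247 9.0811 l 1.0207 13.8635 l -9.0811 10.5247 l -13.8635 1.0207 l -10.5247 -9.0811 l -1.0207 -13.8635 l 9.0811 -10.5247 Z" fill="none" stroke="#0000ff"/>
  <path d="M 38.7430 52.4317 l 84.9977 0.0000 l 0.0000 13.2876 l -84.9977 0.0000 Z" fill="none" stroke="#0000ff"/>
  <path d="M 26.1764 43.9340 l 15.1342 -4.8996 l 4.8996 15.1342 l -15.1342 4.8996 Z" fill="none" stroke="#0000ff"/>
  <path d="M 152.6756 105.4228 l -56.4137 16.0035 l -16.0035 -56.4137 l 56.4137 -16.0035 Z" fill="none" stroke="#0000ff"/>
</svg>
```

Since the viewBox matches the mm dimensions, user units are millimetres directly. The only transform is the Y-flip y_m = 146.1577 − y_svg.

Shape 1 is a regular polygon drawn with `<path>`. Its stroke #0000ff means engrave at S323, F2113. After flipping Y the toolpath is (86.2117,124.6043) → (96.7364,115.5232) → (97.7571,101.6597) → (88.6760,91.1350) → (74.8125,90.1143) → (64.2878,99.1954) → (63.2671,113.0589) → (72.3482,123.5836) → (86.2117,124.6043), returning to the start.

Shape 2 is a rectangle drawn with `<path>`. Its stroke #0000ff means engrave at S323, F2113. After flipping Y the toolpath is (38.7430,93.7260) → (123.7407,93.7260) → (123.7407,80.4384) → (38.7430,80.4384) → (38.7430,93.7260), returning to the start.

Shape 3 is a regular polygon drawn with `<path>`. Its stroke #0000ff means engrave at S323, F2113. After flipping Y the toolpath is (26.1764,102.2237) → (41.3106,107.1233) → (46.2102,91.9891) → (31.0760,87.0895) → (26.1764,102.2237), returning to the start.

Shape 4 is a regular polygon drawn with `<path>`. Its stroke #0000ff means engrave at S323, F2113. After flipping Y the toolpath is (152.6756,40.7349) → (96.2619,24.7314) → (80.2584,81.1451) → (136.6721,97.1486) → (152.6756,40.7349), returning to the start.

(bCNC post)
(Date: synthetic)
G21
G90
G00 X86.2117 Y124.6043
M3 S323
G1 X96.7364 Y115.5232 F2113
G1 X97.7571 Y101.6597
G1 X88.6760 Y91.1350
G1 X74.8125 Y90.1143
G1 X64.2878 Y99.1954
G1 X63.2671 Y113.0589
G1 X72.3482 Y123.5836
G1 X86.2117 Y124.6043
G00 X38.7430 Y93.7260
M3 S323
G1 X123.7407 Y93.7260 F2113
G1 X123.7407 Y80.4384
G1 X38.7430 Y80.4384
G1 X38.7430 Y93.7260
G00 X26.1764 Y102.2237
M3 S323
G1 X41.3106 Y107.1233 F2113
G1 X46.2102 Y91.9891
G1 X31.0760 Y87.0895
G1 X26.1764 Y102.2237
G00 X152.6756 Y40.7349
M3 S323
G1 X96.2619 Y24.7314 F2113
G1 X80.2584 Y81.1451
G1 X136.6721 Y97.1486
G1 X152.6756 Y40.7349
M5
G00 X0.0000 Y0.0000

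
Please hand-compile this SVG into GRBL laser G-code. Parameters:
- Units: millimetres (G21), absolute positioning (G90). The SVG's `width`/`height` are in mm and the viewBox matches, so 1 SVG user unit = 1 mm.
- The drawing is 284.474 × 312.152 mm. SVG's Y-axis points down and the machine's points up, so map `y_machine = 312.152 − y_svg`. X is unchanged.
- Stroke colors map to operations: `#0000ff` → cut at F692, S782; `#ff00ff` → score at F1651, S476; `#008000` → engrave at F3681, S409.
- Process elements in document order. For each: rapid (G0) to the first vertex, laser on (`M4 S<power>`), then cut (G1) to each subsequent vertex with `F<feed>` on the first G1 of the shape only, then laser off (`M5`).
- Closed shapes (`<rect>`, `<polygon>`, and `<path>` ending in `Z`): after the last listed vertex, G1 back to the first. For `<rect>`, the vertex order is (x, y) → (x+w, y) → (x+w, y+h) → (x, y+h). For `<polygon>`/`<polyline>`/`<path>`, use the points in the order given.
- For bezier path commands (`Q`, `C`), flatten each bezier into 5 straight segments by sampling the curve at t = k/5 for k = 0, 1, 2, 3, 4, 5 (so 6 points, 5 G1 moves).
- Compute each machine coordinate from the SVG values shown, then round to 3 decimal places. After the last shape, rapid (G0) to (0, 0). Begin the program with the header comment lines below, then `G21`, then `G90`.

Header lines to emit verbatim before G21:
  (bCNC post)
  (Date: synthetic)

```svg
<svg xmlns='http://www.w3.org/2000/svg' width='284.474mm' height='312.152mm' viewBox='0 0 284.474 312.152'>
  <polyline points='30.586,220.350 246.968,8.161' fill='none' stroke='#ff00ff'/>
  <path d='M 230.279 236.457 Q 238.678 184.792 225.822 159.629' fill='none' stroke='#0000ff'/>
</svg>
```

viewBox `0 0 284.474 312.152` with mm width/height → 1 unit = 1 mm. Flip: y_m = 312.152 − y_svg.

**Shape 1** — `<polyline>` line segment, stroke `#ff00ff` → score (S476, F1651). Machine vertices: (30.586,91.802) → (246.968,303.991). Open path.

**Shape 2** — `<path>` quadratic bezier, stroke `#0000ff` → cut (S782, F692). Control points (SVG): P0=(230.279,236.457), P1=(238.678,184.792), P2=(225.822,159.629); sampled at t=k/5. Machine vertices: (230.279,75.695) → (232.788,95.301) → (233.597,112.787) → (232.706,128.152) → (230.114,141.398) → (225.822,152.523). Open path.

(bCNC post)
(Date: synthetic)
G21
G90
G0 X30.586 Y91.802
M4 S476
G1 X246.968 Y303.991 F1651
M5
G0 X230.279 Y75.695
M4 S782
G1 X232.788 Y95.301 F692
G1 X233.597 Y112.787
G1 X232.706 Y128.152
G1 X230.114 Y141.398
G1 X225.822 Y152.523
M5
G0 X0.000 Y0.000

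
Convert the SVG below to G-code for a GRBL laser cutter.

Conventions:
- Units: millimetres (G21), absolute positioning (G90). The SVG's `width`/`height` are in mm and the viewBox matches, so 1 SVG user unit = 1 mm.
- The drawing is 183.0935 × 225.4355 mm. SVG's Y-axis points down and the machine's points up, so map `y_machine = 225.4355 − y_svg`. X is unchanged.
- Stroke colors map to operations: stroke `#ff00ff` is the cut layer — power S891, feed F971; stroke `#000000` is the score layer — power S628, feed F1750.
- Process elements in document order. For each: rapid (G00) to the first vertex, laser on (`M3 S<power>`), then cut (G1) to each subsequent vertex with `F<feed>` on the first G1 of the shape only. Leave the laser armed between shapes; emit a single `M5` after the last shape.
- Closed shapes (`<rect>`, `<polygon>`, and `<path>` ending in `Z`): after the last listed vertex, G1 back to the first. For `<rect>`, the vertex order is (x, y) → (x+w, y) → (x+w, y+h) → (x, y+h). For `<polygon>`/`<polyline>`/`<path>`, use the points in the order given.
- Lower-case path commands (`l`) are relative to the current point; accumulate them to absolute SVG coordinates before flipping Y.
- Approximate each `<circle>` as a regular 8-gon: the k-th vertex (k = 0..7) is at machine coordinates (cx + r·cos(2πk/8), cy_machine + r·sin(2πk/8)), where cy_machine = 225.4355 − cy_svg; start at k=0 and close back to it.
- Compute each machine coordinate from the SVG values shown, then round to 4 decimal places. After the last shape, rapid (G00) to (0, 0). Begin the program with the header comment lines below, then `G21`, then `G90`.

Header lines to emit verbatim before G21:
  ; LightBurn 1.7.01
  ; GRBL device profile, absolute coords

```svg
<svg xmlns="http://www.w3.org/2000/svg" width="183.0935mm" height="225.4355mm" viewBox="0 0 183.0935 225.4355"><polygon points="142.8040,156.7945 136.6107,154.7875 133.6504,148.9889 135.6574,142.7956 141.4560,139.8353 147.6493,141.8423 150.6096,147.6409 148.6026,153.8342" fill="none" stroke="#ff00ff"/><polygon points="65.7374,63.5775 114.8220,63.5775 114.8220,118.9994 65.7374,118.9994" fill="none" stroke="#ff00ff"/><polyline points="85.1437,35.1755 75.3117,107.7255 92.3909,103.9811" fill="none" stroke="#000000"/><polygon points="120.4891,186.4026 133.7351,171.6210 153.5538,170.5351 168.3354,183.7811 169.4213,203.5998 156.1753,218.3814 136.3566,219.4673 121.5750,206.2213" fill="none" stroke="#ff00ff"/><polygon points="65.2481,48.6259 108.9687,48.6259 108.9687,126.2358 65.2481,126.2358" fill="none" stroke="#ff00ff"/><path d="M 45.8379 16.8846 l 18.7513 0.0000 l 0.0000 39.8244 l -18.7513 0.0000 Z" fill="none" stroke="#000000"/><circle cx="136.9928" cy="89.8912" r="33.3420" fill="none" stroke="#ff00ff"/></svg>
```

; LightBurn 1.7.01
; GRBL device profile, absolute coords
G21
G90
G00 X142.8040 Y68.6410
M3 S891
G1 X136.6107 Y70.6480 F971
G1 X133.6504 Y76.4466
G1 X135.6574 Y82.6399
G1 X141.4560 Y85.6002
G1 X147.6493 Y83.5932
G1 X150.6096 Y77.7946
G1 X148.6026 Y71.6013
G1 X142.8040 Y68.6410
G00 X65.7374 Y161.8580
M3 S891
G1 X114.8220 Y161.8580 F971
G1 X114.8220 Y106.4361
G1 X65.7374 Y106.4361
G1 X65.7374 Y161.8580
G00 X85.1437 Y190.2600
M3 S628
G1 X75.3117 Y117.7100 F1750
G1 X92.3909 Y121.4544
G00 X120.4891 Y39.0329
M3 S891
G1 X133.7351 Y53.8145 F971
G1 X153.5538 Y54.9004
G1 X168.3354 Y41.6544
G1 X169.4213 Y21.8357
G1 X156.1753 Y7.0541
G1 X136.3566 Y5.9682
G1 X121.5750 Y19.2142
G1 X120.4891 Y39.0329
G00 X65.2481 Y176.8096
M3 S891
G1 X108.9687 Y176.8096 F971
G1 X108.9687 Y99.1997
G1 X65.2481 Y99.1997
G1 X65.2481 Y176.8096
G00 X45.8379 Y208.5509
M3 S628
G1 X64.5892 Y208.5509 F1750
G1 X64.5892 Y168.7265
G1 X45.8379 Y168.7265
G1 X45.8379 Y208.5509
G00 X170.3348 Y135.5443
M3 S891
G1 X160.5692 Y159.1207 F971
G1 X136.9928 Y168.8863
G1 X113.4164 Y159.1207
G1 X103.6508 Y135.5443
G1 X113.4164 Y111.9679
G1 X136.9928 Y102.2023
G1 X160.5692 Y111.9679
G1 X170.3348 Y135.5443
M5
G00 X0.0000 Y0.0000

1 u = 1 mm; y_m = 225.4355 − y.

[1] `<polygon>` regular polygon, #ff00ff→cut S891 F971: (142.8040,68.6410) → (136.6107,70.6480) → (133.6504,76.4466) → (135.6574,82.6399) → (141.4560,85.6002) → (147.6493,83.5932) → (150.6096,77.7946) → (148.6026,71.6013) → (142.8040,68.6410) (closed)

[2] `<polygon>` rectangle, #ff00ff→cut S891 F971: (65.7374,161.8580) → (114.8220,161.8580) → (114.8220,106.4361) → (65.7374,106.4361) → (65.7374,161.8580) (closed)

[3] `<polyline>` open polyline, #000000→score S628 F1750: (85.1437,190.2600) → (75.3117,117.7100) → (92.3909,121.4544)

[4] `<polygon>` regular polygon, #ff00ff→cut S891 F971: (120.4891,39.0329) → (133.7351,53.8145) → (153.5538,54.9004) → (168.3354,41.6544) → (169.4213,21.8357) → (156.1753,7.0541) → (136.3566,5.9682) → (121.5750,19.2142) → (120.4891,39.0329) (closed)

[5] `<polygon>` rectangle, #ff00ff→cut S891 F971: (65.2481,176.8096) → (108.9687,176.8096) → (108.9687,99.1997) → (65.2481,99.1997) → (65.2481,176.8096) (closed)

[6] `<path>` rectangle, #000000→score S628 F1750: (45.8379,208.5509) → (64.5892,208.5509) → (64.5892,168.7265) → (45.8379,168.7265) → (45.8379,208.5509) (closed)

[7] `<circle>` circle, #ff00ff→cut S891 F971: (170.3348,135.5443) → (160.5692,159.1207) → (136.9928,168.8863) → (113.4164,159.1207) → (103.6508,135.5443) → (113.4164,111.9679) → (136.9928,102.2023) → (160.5692,111.9679) → (170.3348,135.5443) (closed)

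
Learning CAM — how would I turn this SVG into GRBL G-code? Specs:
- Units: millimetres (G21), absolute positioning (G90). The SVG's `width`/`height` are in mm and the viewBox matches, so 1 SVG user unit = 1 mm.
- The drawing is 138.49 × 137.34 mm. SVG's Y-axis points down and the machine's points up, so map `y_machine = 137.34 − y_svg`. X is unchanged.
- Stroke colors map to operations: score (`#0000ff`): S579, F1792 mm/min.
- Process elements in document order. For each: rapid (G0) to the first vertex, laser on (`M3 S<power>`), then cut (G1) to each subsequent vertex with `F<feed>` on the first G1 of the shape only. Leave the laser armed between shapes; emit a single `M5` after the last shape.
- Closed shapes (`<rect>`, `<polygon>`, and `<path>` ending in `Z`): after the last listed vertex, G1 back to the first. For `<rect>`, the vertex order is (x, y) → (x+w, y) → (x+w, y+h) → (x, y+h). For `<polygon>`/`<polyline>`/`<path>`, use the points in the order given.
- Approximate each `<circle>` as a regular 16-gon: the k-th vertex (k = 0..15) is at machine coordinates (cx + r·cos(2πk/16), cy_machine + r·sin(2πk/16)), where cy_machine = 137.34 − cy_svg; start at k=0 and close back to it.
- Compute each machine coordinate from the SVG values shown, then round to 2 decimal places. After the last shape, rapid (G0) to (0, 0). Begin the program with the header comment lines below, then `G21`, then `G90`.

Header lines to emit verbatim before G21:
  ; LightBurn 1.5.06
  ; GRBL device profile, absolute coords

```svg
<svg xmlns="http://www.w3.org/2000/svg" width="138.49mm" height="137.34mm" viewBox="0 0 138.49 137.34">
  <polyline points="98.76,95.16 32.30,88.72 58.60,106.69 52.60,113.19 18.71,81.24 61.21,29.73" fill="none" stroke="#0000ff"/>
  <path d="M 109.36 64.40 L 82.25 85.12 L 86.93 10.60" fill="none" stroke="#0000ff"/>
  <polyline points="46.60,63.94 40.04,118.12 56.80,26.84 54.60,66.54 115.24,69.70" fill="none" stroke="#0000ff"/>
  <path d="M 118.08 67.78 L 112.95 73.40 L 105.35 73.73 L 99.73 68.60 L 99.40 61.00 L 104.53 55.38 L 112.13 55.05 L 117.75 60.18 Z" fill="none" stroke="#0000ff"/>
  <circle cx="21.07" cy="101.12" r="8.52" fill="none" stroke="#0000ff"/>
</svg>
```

1 u = 1 mm; y_m = 137.34 − y.

[1] `<polyline>` open polyline, #0000ff→score S579 F1792: (98.76,42.18) → (32.30,48.62) → (58.60,30.65) → (52.60,24.15) → (18.71,56.10) → (61.21,107.61)

[2] `<path>` open polyline, #0000ff→score S579 F1792: (109.36,72.94) → (82.25,52.22) → (86.93,126.74)

[3] `<polyline>` open polyline, #0000ff→score S579 F1792: (46.60,73.40) → (40.04,19.22) → (56.80,110.50) → (54.60,70.80) → (115.24,67.64)

[4] `<path>` regular polygon, #0000ff→score S579 F1792: (118.08,69.56) → (112.95,63.94) → (105.35,63.61) → (99.73,68.74) → (99.40,76.34) → (104.53,81.96) → (112.13,82.29) → (117.75,77.16) → (118.08,69.56) (closed)

[5] `<circle>` circle, #0000ff→score S579 F1792: (29.59,36.22) → (28.94,39.48) → (27.09,42.24) → (24.33,44.09) → (21.07,44.74) → (17.81,44.09) → (15.05,42.24) → (13.20,39.48) → (12.55,36.22) → (13.20,32.96) → (15.05,30.20) → (17.81,28.35) → (21.07,27.70) → (24.33,28.35) → (27.09,30.20) → (28.94,32.96) → (29.59,36.22) (closed)

; LightBurn 1.5.06
; GRBL device profile, absolute coords
G21
G90
G0 X98.76 Y42.18
M3 S579
G1 X32.30 Y48.62 F1792
G1 X58.60 Y30.65
G1 X52.60 Y24.15
G1 X18.71 Y56.10
G1 X61.21 Y107.61
G0 X109.36 Y72.94
M3 S579
G1 X82.25 Y52.22 F1792
G1 X86.93 Y126.74
G0 X46.60 Y73.40
M3 S579
G1 X40.04 Y19.22 F1792
G1 X56.80 Y110.50
G1 X54.60 Y70.80
G1 X115.24 Y67.64
G0 X118.08 Y69.56
M3 S579
G1 X112.95 Y63.94 F1792
G1 X105.35 Y63.61
G1 X99.73 Y68.74
G1 X99.40 Y76.34
G1 X104.53 Y81.96
G1 X112.13 Y82.29
G1 X117.75 Y77.16
G1 X118.08 Y69.56
G0 X29.59 Y36.22
M3 S579
G1 X28.94 Y39.48 F1792
G1 X27.09 Y42.24
G1 X24.33 Y44.09
G1 X21.07 Y44.74
G1 X17.81 Y44.09
G1 X15.05 Y42.24
G1 X13.20 Y39.48
G1 X12.55 Y36.22
G1 X13.20 Y32.96
G1 X15.05 Y30.20
G1 X17.81 Y28.35
G1 X21.07 Y27.70
G1 X24.33 Y28.35
G1 X27.09 Y30.20
G1 X28.94 Y32.96
G1 X29.59 Y36.22
M5
G0 X0.00 Y0.00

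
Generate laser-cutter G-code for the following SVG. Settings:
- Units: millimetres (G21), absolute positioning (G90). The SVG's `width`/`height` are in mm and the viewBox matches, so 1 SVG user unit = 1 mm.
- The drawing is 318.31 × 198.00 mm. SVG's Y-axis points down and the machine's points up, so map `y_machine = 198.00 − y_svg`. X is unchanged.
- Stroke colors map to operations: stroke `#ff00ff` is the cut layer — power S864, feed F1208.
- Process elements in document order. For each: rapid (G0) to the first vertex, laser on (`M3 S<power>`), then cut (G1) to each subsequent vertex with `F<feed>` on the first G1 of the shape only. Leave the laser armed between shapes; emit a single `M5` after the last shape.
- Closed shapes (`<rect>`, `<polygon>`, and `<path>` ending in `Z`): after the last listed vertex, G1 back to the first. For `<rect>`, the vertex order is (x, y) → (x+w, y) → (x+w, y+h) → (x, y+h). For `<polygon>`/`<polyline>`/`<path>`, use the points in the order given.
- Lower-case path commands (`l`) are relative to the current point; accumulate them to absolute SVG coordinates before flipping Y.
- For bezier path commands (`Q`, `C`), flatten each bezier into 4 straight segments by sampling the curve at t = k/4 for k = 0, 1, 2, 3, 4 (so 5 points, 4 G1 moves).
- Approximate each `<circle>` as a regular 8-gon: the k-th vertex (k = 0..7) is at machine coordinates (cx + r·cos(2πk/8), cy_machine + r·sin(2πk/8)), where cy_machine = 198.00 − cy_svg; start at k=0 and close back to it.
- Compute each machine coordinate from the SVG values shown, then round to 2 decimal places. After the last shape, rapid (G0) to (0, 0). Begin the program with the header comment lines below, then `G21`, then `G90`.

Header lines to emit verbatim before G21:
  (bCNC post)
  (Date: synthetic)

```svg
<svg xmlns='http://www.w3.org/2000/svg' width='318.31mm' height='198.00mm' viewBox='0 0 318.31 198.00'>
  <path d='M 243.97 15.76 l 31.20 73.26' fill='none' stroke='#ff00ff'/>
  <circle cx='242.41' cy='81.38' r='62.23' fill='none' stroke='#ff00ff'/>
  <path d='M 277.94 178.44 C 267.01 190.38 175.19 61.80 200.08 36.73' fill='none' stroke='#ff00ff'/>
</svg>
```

viewBox `0 0 318.31 198.00` with mm width/height → 1 unit = 1 mm. Flip: y_m = 198.00 − y_svg.

**Shape 1** — `<path>` line segment, stroke `#ff00ff` → cut (S864, F1208). Machine vertices: (243.97,182.24) → (275.17,108.98). Open path.

**Shape 2** — `<circle>` circle, stroke `#ff00ff` → cut (S864, F1208). Machine vertices: (304.64,116.62) → (286.41,160.62) → (242.41,178.85) → (198.41,160.62) → (180.18,116.62) → (198.41,72.62) → (242.41,54.39) → (286.41,72.62) → (304.64,116.62). Closed: final G1 returns to the first vertex.

**Shape 3** — `<path>` cubic bezier, stroke `#ff00ff` → cut (S864, F1208). Control points (SVG): P0=(277.94,178.44), P1=(267.01,190.38), P2=(175.19,61.80), P3=(200.08,36.73); sampled at t=k/4. Machine vertices: (277.94,19.56) → (257.66,33.14) → (225.58,76.54) → (200.21,126.87) → (200.08,161.27). Open path.

(bCNC post)
(Date: synthetic)
G21
G90
G0 X243.97 Y182.24
M3 S864
G1 X275.17 Y108.98 F1208
G0 X304.64 Y116.62
M3 S864
G1 X286.41 Y160.62 F1208
G1 X242.41 Y178.85
G1 X198.41 Y160.62
G1 X180.18 Y116.62
G1 X198.41 Y72.62
G1 X242.41 Y54.39
G1 X286.41 Y72.62
G1 X304.64 Y116.62
G0 X277.94 Y19.56
M3 S864
G1 X257.66 Y33.14 F1208
G1 X225.58 Y76.54
G1 X200.21 Y126.87
G1 X200.08 Y161.27
M5
G0 X0.00 Y0.00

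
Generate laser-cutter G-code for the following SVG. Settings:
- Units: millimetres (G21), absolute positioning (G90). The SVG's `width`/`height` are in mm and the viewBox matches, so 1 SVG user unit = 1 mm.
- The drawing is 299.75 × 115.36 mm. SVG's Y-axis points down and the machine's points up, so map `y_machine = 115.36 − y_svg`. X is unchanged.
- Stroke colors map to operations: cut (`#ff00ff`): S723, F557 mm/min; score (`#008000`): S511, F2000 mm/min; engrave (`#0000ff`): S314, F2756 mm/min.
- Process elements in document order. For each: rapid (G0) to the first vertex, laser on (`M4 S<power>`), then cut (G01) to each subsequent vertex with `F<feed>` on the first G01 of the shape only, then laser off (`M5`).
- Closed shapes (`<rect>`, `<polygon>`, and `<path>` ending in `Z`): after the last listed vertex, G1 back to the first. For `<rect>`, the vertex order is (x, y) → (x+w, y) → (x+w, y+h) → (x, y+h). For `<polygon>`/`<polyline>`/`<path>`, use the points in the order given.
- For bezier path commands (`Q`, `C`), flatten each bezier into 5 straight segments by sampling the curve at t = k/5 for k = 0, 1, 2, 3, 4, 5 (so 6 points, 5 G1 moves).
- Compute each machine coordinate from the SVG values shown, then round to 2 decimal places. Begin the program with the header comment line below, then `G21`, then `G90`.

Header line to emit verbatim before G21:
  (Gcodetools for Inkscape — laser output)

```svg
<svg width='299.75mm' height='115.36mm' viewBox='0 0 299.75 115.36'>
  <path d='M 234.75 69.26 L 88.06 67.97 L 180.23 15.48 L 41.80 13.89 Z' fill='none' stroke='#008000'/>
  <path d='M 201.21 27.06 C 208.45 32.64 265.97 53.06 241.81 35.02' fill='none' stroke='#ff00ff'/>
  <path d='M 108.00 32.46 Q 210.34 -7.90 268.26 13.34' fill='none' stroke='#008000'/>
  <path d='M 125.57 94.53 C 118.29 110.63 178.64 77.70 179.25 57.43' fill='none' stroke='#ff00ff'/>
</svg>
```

(Gcodetools for Inkscape — laser output)
G21
G90
G0 X234.75 Y46.10
M4 S511
G01 X88.06 Y47.39 F2000
G01 X180.23 Y99.88
G01 X41.80 Y101.47
G01 X234.75 Y46.10
M5
G0 X201.21 Y88.30
M4 S723
G01 X210.53 Y83.60 F557
G01 X225.59 Y77.89
G01 X240.04 Y73.74
G01 X247.56 Y73.70
G01 X241.81 Y80.34
M5
G0 X108.00 Y82.90
M4 S511
G01 X147.16 Y96.58 F2000
G01 X182.76 Y105.33
G01 X214.82 Y109.16
G01 X243.32 Y108.05
G01 X268.26 Y102.02
M5
G0 X125.57 Y20.83
M4 S723
G01 X128.30 Y16.56 F557
G01 X141.14 Y21.10
G01 X157.99 Y31.48
G01 X172.73 Y44.74
G01 X179.25 Y57.93
M5

1 u = 1 mm; y_m = 115.36 − y.

[1] `<path>` closed polygon, #008000→score S511 F2000: (234.75,46.10) → (88.06,47.39) → (180.23,99.88) → (41.80,101.47) → (234.75,46.10) (closed)

[2] `<path>` cubic bezier, #ff00ff→cut S723 F557: (201.21,88.30) → (210.53,83.60) → (225.59,77.89) → (240.04,73.74) → (247.56,73.70) → (241.81,80.34)

[3] `<path>` quadratic bezier, #008000→score S511 F2000: (108.00,82.90) → (147.16,96.58) → (182.76,105.33) → (214.82,109.16) → (243.32,108.05) → (268.26,102.02)

[4] `<path>` cubic bezier, #ff00ff→cut S723 F557: (125.57,20.83) → (128.30,16.56) → (141.14,21.10) → (157.99,31.48) → (172.73,44.74) → (179.25,57.93)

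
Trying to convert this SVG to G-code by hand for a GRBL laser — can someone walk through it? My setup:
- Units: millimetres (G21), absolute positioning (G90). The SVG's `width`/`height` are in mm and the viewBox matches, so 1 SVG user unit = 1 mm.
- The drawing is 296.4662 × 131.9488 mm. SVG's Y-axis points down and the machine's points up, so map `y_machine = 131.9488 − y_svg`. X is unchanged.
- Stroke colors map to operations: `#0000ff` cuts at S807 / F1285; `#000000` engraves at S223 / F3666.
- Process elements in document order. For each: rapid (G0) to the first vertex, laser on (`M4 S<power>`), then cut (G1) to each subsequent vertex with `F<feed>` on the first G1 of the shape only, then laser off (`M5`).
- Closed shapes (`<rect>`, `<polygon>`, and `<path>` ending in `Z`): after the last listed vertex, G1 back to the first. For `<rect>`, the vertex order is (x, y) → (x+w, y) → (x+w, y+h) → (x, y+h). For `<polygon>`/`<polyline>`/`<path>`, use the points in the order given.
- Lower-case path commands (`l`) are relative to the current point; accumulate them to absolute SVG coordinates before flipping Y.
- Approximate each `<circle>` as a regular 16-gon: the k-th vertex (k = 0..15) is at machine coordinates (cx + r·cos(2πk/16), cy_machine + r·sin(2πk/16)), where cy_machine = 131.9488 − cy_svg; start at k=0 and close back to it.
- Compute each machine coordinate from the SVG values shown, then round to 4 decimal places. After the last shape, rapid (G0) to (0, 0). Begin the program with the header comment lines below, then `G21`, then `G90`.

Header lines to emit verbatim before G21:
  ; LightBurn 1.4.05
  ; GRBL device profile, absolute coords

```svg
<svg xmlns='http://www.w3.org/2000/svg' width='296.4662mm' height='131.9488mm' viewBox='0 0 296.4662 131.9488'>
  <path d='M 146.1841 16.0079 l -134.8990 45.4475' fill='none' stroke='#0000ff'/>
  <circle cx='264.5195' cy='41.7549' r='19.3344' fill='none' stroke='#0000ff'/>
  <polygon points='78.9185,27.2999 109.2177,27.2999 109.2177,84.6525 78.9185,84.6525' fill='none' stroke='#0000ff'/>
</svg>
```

viewBox `0 0 296.4662 131.9488` with mm width/height → 1 unit = 1 mm. Flip: y_m = 131.9488 − y_svg.

**Shape 1** — `<path>` line segment, stroke `#0000ff` → cut (S807, F1285). Machine vertices: (146.1841,115.9409) → (11.2851,70.4934). Open path.

**Shape 2** — `<circle>` circle, stroke `#0000ff` → cut (S807, F1285). Machine vertices: (283.8539,90.1939) → (282.3822,97.5929) → (278.1910,103.8654) → (271.9185,108.0566) → (264.5195,109.5283) → (257.1205,108.0566) → (250.8480,103.8654) → (246.6568,97.5929) → (245.1851,90.1939) → (246.6568,82.7949) → (250.8480,76.5224) → (257.1205,72.3312) → (264.5195,70.8595) → (271.9185,72.3312) → (278.1910,76.5224) → (282.3822,82.7949) → (283.8539,90.1939). Closed: final G1 returns to the first vertex.

**Shape 3** — `<polygon>` rectangle, stroke `#0000ff` → cut (S807, F1285). Machine vertices: (78.9185,104.6489) → (109.2177,104.6489) → (109.2177,47.2963) → (78.9185,47.2963) → (78.9185,104.6489). Closed: final G1 returns to the first vertex.

; LightBurn 1.4.05
; GRBL device profile, absolute coords
G21
G90
G0 X146.1841 Y115.9409
M4 S807
G1 X11.2851 Y70.4934 F1285
M5
G0 X283.8539 Y90.1939
M4 S807
G1 X282.3822 Y97.5929 F1285
G1 X278.1910 Y103.8654
G1 X271.9185 Y108.0566
G1 X264.5195 Y109.5283
G1 X257.1205 Y108.0566
G1 X250.8480 Y103.8654
G1 X246.6568 Y97.5929
G1 X245.1851 Y90.1939
G1 X246.6568 Y82.7949
G1 X250.8480 Y76.5224
G1 X257.1205 Y72.3312
G1 X264.5195 Y70.8595
G1 X271.9185 Y72.3312
G1 X278.1910 Y76.5224
G1 X282.3822 Y82.7949
G1 X283.8539 Y90.1939
M5
G0 X78.9185 Y104.6489
M4 S807
G1 X109.2177 Y104.6489 F1285
G1 X109.2177 Y47.2963
G1 X78.9185 Y47.2963
G1 X78.9185 Y104.6489
M5
G0 X0.0000 Y0.0000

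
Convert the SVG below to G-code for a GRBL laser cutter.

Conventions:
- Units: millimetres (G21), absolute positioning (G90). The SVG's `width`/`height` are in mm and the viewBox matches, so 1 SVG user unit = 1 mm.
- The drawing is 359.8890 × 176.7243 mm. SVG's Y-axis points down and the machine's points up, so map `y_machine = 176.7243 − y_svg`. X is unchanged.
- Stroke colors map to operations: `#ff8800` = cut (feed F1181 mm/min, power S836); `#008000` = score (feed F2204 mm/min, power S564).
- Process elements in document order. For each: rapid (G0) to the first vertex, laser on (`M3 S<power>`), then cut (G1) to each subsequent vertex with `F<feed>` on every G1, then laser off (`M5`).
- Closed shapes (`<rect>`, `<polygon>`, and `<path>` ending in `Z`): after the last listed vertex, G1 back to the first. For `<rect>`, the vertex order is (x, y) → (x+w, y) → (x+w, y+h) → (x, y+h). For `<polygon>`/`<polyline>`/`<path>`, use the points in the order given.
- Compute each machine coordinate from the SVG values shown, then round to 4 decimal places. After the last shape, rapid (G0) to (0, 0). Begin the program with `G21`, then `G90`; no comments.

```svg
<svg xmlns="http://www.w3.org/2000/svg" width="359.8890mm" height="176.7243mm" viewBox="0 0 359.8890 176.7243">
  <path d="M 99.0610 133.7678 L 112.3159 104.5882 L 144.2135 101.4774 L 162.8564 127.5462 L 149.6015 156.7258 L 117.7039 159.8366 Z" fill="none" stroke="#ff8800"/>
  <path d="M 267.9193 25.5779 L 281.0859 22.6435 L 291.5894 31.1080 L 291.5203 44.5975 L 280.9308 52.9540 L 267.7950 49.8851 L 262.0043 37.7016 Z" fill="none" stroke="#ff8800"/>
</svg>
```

G21
G90
G0 X99.0610 Y42.9565
M3 S836
G1 X112.3159 Y72.1361 F1181
G1 X144.2135 Y75.2469 F1181
G1 X162.8564 Y49.1781 F1181
G1 X149.6015 Y19.9985 F1181
G1 X117.7039 Y16.8877 F1181
G1 X99.0610 Y42.9565 F1181
M5
G0 X267.9193 Y151.1464
M3 S836
G1 X281.0859 Y154.0808 F1181
G1 X291.5894 Y145.6163 F1181
G1 X291.5203 Y132.1268 F1181
G1 X280.9308 Y123.7703 F1181
G1 X267.7950 Y126.8392 F1181
G1 X262.0043 Y139.0227 F1181
G1 X267.9193 Y151.1464 F1181
M5
G0 X0.0000 Y0.0000

1 u = 1 mm; y_m = 176.7243 − y.

[1] `<path>` regular polygon, #ff8800→cut S836 F1181: (99.0610,42.9565) → (112.3159,72.1361) → (144.2135,75.2469) → (162.8564,49.1781) → (149.6015,19.9985) → (117.7039,16.8877) → (99.0610,42.9565) (closed)

[2] `<path>` regular polygon, #ff8800→cut S836 F1181: (267.9193,151.1464) → (281.0859,154.0808) → (291.5894,145.6163) → (291.5203,132.1268) → (280.9308,123.7703) → (267.7950,126.8392) → (262.0043,139.0227) → (267.9193,151.1464) (closed)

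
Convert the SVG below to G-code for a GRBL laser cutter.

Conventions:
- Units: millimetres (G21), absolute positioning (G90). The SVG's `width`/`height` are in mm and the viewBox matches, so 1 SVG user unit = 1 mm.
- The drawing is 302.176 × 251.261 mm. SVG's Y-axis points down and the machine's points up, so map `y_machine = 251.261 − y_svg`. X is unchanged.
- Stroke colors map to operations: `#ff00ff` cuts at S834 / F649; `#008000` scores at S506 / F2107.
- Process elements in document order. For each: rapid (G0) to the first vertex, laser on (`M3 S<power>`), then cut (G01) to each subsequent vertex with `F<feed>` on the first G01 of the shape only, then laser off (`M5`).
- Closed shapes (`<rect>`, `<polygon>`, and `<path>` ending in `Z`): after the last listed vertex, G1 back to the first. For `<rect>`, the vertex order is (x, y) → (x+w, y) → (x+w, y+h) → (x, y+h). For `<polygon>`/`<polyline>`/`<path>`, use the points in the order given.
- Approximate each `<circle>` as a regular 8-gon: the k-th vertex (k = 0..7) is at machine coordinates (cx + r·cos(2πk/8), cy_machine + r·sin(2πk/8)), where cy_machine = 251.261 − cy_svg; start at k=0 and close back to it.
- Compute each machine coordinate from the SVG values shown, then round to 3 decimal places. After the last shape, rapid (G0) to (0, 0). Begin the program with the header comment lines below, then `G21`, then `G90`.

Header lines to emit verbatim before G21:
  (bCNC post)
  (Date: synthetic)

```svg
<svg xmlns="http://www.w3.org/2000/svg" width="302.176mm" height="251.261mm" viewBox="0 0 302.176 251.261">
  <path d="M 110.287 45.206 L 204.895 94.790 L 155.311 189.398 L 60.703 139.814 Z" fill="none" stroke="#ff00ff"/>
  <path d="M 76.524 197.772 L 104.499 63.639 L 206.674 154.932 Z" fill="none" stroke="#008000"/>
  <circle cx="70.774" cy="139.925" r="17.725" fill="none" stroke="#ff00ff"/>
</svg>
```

(bCNC post)
(Date: synthetic)
G21
G90
G0 X110.287 Y206.055
M3 S834
G01 X204.895 Y156.471 F649
G01 X155.311 Y61.863
G01 X60.703 Y111.447
G01 X110.287 Y206.055
M5
G0 X76.524 Y53.489
M3 S506
G01 X104.499 Y187.622 F2107
G01 X206.674 Y96.329
G01 X76.524 Y53.489
M5
G0 X88.499 Y111.336
M3 S834
G01 X83.307 Y123.869 F649
G01 X70.774 Y129.061
G01 X58.241 Y123.869
G01 X53.049 Y111.336
G01 X58.241 Y98.803
G01 X70.774 Y93.611
G01 X83.307 Y98.803
G01 X88.499 Y111.336
M5
G0 X0.000 Y0.000

1 u = 1 mm; y_m = 251.261 − y.

[1] `<path>` regular polygon, #ff00ff→cut S834 F649: (110.287,206.055) → (204.895,156.471) → (155.311,61.863) → (60.703,111.447) → (110.287,206.055) (closed)

[2] `<path>` regular polygon, #008000→score S506 F2107: (76.524,53.489) → (104.499,187.622) → (206.674,96.329) → (76.524,53.489) (closed)

[3] `<circle>` circle, #ff00ff→cut S834 F649: (88.499,111.336) → (83.307,123.869) → (70.774,129.061) → (58.241,123.869) → (53.049,111.336) → (58.241,98.803) → (70.774,93.611) → (83.307,98.803) → (88.499,111.336) (closed)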